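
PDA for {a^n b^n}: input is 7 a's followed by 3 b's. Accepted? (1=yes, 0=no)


Language requires equal numbers of a's and b's
PDA pushes for each 'a', pops for each 'b'
Number of a's = 7
Number of b's = 3
7 != 3 -> Reject

0


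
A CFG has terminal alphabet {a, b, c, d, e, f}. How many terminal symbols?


Terminal symbols: a, b, c, d, e, f
Counting each: a (#1), b (#2), c (#3), d (#4), e (#5), f (#6)
Total = 6

6


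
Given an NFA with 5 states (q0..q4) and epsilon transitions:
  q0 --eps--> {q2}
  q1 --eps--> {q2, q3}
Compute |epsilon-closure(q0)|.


Starting from q0
Initialize closure = {q0}
Follow epsilon from q0 -> add q2
Final closure: {q0, q2}
Size = 2

2


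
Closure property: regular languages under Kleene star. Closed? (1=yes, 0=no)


Regular languages are closed under:
- Union (DFA product construction)
- Intersection (DFA product construction)
- Complement (swap accept/reject states)
- Concatenation (NFA construction)
- Kleene star (NFA construction)
Kleene star is in this list
Therefore: closed

1


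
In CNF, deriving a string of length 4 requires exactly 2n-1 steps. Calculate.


Chomsky Normal Form derivation:
String length n = 4
Each step either:
  - Splits a nonterminal into two (n-1 such steps)
  - Converts a nonterminal to terminal (n such steps)
Total = (n-1) + n = 2n - 1
= 2(4) - 1
= 8 - 1
= 7

7


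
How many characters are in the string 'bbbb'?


String: 'bbbb'
Counting characters:
  'b' appears 4 time(s)
Total length = 0 + 4 = 4

4


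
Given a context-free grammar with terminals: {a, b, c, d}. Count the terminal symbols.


Terminal symbols: a, b, c, d
Counting each: a (#1), b (#2), c (#3), d (#4)
Total = 4

4


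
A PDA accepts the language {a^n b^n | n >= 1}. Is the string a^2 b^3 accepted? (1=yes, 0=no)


Language requires equal numbers of a's and b's
PDA pushes for each 'a', pops for each 'b'
Number of a's = 2
Number of b's = 3
2 != 3 -> Reject

0


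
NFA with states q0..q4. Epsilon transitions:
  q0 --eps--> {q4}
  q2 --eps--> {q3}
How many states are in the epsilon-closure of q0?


Starting from q0
Initialize closure = {q0}
Follow epsilon from q0 -> add q4
Final closure: {q0, q4}
Size = 2

2


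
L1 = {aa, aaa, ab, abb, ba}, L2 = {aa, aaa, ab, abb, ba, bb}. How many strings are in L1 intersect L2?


L1 = {aa, aaa, ab, abb, ba}
L2 = {aa, aaa, ab, abb, ba, bb}
Checking each string in L1 against L2:
  'aa': in L2? Yes
  'aaa': in L2? Yes
  'ab': in L2? Yes
  'abb': in L2? Yes
  'ba': in L2? Yes
Intersection = {aa, aaa, ab, abb, ba}
|L1 ∩ L2| = 5

5


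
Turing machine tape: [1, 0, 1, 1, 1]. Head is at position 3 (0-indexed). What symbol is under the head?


Tape: [1, 0, 1, 1, 1]
Positions: 0 1 2 3 4
Values:    1 0 1 1 1
Head at position 3
tape[3] = 1

1


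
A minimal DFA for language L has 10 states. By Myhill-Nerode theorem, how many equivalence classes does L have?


Myhill-Nerode theorem:
Number of equivalence classes = number of states in minimal DFA
Minimal DFA states = 10
Therefore equivalence classes = 10

10


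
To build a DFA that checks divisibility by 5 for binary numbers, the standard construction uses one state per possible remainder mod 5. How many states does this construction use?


Divisibility by 5 is tracked via the remainder mod 5: 0, 1, ..., 4
The construction assigns one state to each remainder
Number of remainders = 5

5


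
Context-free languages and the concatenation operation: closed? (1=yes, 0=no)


CFL closure properties:
  Closed under: union, concatenation, Kleene star
  NOT closed under: intersection, complement
Operation 'concatenation' is in closed list -> Yes (closed)

1


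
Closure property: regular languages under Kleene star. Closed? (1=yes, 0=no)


Regular languages are closed under:
- Union (DFA product construction)
- Intersection (DFA product construction)
- Complement (swap accept/reject states)
- Concatenation (NFA construction)
- Kleene star (NFA construction)
Kleene star is in this list
Therefore: closed

1


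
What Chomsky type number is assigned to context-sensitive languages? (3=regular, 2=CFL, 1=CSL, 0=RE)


Chomsky hierarchy levels:
  Type 3: Regular (DFA/NFA/regex)
  Type 2: Context-free (PDA)
  Type 1: Context-sensitive
  Type 0: Recursively enumerable (TM)
'context-sensitive' corresponds to Type 1

1


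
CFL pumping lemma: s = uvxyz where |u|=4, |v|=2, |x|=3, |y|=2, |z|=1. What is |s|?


|s| = |u| + |v| + |x| + |y| + |z|
= 4 + 2 + 3 + 2 + 1
= 6 + 3 + 3
= 9 + 3
= 12

12


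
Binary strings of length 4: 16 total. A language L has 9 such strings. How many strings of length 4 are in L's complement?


Alphabet: {0,1}
String length: 4
Total strings of length 4 = 2^4 = 16
Strings in L = 9
Complement = total - |L|
= 16 - 9
= 7

7


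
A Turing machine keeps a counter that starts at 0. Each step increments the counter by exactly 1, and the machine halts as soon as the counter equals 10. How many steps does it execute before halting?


Counter starts at 0. Counting sequence:
  Step 1: counter = 1
  Step 2: counter = 2
  Step 3: counter = 3
  Step 4: counter = 4
  Step 5: counter = 5
  Step 6: counter = 6
  ...
  Step 10: counter = 10
Counter reached 10 -> halt
Total steps = 10

10


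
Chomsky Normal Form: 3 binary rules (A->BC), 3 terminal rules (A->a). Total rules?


CNF allows two rule forms:
  A -> BC (binary): 3 rules
  A -> a (terminal): 3 rules
Total = 3 + 3 = 6

6


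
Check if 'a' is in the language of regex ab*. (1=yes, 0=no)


Pattern: ab*
String: 'a'
Pattern requires: exactly one 'a' followed by zero or more 'b's
First char is 'a' -> OK
Rest '': all b's? Yes
Result: 1

1


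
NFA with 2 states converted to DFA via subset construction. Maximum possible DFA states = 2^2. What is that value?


NFA has 2 states
Subset construction: each DFA state = subset of NFA states
Maximum subsets = 2^2
2^2 = 4

4


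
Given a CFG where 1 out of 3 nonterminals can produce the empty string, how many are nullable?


Nonterminals: {S, A, B}
A nonterminal is nullable if it can derive epsilon
Counting nullable nonterminals: 1
Total nullable = 1

1


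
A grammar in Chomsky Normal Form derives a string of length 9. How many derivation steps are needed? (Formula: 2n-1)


Chomsky Normal Form derivation:
String length n = 9
Each step either:
  - Splits a nonterminal into two (n-1 such steps)
  - Converts a nonterminal to terminal (n such steps)
Total = (n-1) + n = 2n - 1
= 2(9) - 1
= 18 - 1
= 17

17


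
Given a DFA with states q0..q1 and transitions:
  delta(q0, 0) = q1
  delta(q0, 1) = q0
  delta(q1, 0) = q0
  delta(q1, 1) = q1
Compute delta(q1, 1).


Looking up transition function:
delta(q1, 1) in the table
Row: q1, Column: 1
Result: q1

q1


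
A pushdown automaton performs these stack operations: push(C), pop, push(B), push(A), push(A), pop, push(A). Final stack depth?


Tracing stack operations:
  push(C) -> stack = [C], depth=1
  pop -> removed C, stack = [], depth=0
  push(B) -> stack = [B], depth=1
  push(A) -> stack = [B,A], depth=2
  push(A) -> stack = [B,A,A], depth=3
  pop -> removed A, stack = [B,A], depth=2
  push(A) -> stack = [B,A,A], depth=3
Final depth = 3

3


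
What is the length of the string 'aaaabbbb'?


String: 'aaaabbbb'
Counting characters:
  'a' appears 4 time(s)
  'b' appears 4 time(s)
Total length = 4 + 4 = 8

8


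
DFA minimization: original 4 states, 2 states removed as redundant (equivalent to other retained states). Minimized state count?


Original DFA: 4 states
Redundant states removed: 2
Minimized states = original - removed
= 4 - 2
= 2

2


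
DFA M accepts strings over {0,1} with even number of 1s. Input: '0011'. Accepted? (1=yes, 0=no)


DFA has 2 states: q_even (start, accept=yes) and q_odd
Processing string '0011' character by character:
  Position 0: read '0', 1-count=0 -> q_even (no change)
  Position 1: read '0', 1-count=0 -> q_even (no change)
  Position 2: read '1', 1-count=1 -> q_odd
  Position 3: read '1', 1-count=2 -> q_even
Final state: q_even, total 1s = 2 (even); the DFA requires an even count -> accept

1


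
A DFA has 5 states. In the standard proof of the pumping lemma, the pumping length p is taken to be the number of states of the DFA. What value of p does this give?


Pumping lemma for regular languages (standard proof):
Take p = |Q|, the number of DFA states.
Any string of length >= |Q| passes through |Q|+1 states while reading its first |Q| symbols,
so by pigeonhole some state repeats, giving the loop that can be pumped.
Here |Q| = 5
Therefore the proof uses p = 5

5


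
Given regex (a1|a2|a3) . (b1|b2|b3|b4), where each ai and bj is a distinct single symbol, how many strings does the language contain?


First group: 3 alternatives
Second group: 4 alternatives
Concatenation: each choice from group 1 pairs with each from group 2
Total = 3 x 4 = 12

12


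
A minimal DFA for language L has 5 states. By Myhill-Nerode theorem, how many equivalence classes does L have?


Myhill-Nerode theorem:
Number of equivalence classes = number of states in minimal DFA
Minimal DFA states = 5
Therefore equivalence classes = 5

5


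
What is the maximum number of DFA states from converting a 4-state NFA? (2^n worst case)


NFA has 4 states
Subset construction: each DFA state = subset of NFA states
Maximum subsets = 2^4
2^4 = 16

16


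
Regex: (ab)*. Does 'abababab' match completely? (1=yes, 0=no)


Pattern: (ab)*
String: 'abababab'
Pattern requires: zero or more repetitions of 'ab'
Pairs: ['ab', 'ab', 'ab', 'ab']
All pairs are 'ab'? Yes
Result: 1

1


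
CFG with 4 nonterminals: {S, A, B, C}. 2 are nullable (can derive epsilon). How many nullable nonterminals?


Nonterminals: {S, A, B, C}
A nonterminal is nullable if it can derive epsilon
Counting nullable nonterminals: 2
Total nullable = 2

2


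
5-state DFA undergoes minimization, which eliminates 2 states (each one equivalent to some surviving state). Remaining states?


Original DFA: 5 states
Redundant states removed: 2
Minimized states = original - removed
= 5 - 2
= 3

3


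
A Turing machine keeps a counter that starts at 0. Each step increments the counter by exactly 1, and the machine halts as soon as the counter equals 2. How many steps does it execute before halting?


Counter starts at 0. Counting sequence:
  Step 1: counter = 1
  Step 2: counter = 2
Counter reached 2 -> halt
Total steps = 2

2


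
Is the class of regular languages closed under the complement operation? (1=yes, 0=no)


Regular languages are closed under:
- Union (DFA product construction)
- Intersection (DFA product construction)
- Complement (swap accept/reject states)
- Concatenation (NFA construction)
- Kleene star (NFA construction)
complement is in this list
Therefore: closed

1


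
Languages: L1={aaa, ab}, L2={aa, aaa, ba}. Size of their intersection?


L1 = {aaa, ab}
L2 = {aa, aaa, ba}
Checking each string in L1 against L2:
  'aaa': in L2? Yes
  'ab': in L2? No
Intersection = {aaa}
|L1 ∩ L2| = 1

1


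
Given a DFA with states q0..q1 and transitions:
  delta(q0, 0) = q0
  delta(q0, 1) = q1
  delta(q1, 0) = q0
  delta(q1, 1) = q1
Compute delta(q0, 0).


Looking up transition function:
delta(q0, 0) in the table
Row: q0, Column: 0
Result: q0

q0


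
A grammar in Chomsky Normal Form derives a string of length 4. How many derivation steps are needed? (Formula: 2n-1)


Chomsky Normal Form derivation:
String length n = 4
Each step either:
  - Splits a nonterminal into two (n-1 such steps)
  - Converts a nonterminal to terminal (n such steps)
Total = (n-1) + n = 2n - 1
= 2(4) - 1
= 8 - 1
= 7

7


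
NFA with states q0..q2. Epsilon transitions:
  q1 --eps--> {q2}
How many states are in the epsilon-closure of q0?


Starting from q0
Initialize closure = {q0}
q0 has no outgoing epsilon transitions -> nothing to add
Final closure: {q0}
Size = 1

1


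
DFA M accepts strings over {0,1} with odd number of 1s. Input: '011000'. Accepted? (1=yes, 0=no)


DFA has 2 states: q_even (start, accept=no) and q_odd
Processing string '011000' character by character:
  Position 0: read '0', 1-count=0 -> q_even (no change)
  Position 1: read '1', 1-count=1 -> q_odd
  Position 2: read '1', 1-count=2 -> q_even
  Position 3: read '0', 1-count=2 -> q_even (no change)
  Position 4: read '0', 1-count=2 -> q_even (no change)
  Position 5: read '0', 1-count=2 -> q_even (no change)
Final state: q_even, total 1s = 2 (even); the DFA requires an odd count -> reject

0


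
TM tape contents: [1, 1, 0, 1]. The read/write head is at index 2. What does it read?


Tape: [1, 1, 0, 1]
Positions: 0 1 2 3
Values:    1 1 0 1
Head at position 2
tape[2] = 0

0


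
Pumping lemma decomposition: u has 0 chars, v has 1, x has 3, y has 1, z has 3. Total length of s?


|s| = |u| + |v| + |x| + |y| + |z|
= 0 + 1 + 3 + 1 + 3
= 1 + 3 + 4
= 4 + 4
= 8

8


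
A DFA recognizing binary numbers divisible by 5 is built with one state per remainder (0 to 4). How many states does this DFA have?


Divisibility by 5 is tracked via the remainder mod 5: 0, 1, ..., 4
The construction assigns one state to each remainder
Number of remainders = 5

5


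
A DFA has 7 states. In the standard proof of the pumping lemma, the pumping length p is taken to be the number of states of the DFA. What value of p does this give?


Pumping lemma for regular languages (standard proof):
Take p = |Q|, the number of DFA states.
Any string of length >= |Q| passes through |Q|+1 states while reading its first |Q| symbols,
so by pigeonhole some state repeats, giving the loop that can be pumped.
Here |Q| = 7
Therefore the proof uses p = 7

7


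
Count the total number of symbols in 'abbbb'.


String: 'abbbb'
Counting characters:
  'a' appears 1 time(s)
  'b' appears 4 time(s)
Total length = 1 + 4 = 5

5


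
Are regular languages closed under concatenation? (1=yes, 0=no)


Regular languages are closed under all standard operations:
- Union: Yes (product construction)
- Intersection: Yes (product construction)
- Complement: Yes (swap accept/reject)
- Concatenation: Yes (NFA construction)
Operation: concatenation -> Closed

1


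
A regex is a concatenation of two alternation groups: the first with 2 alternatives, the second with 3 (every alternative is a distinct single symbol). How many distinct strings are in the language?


First group: 2 alternatives
Second group: 3 alternatives
Concatenation: each choice from group 1 pairs with each from group 2
Total = 2 x 3 = 6

6


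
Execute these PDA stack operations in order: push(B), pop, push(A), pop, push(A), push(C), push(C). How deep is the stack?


Tracing stack operations:
  push(B) -> stack = [B], depth=1
  pop -> removed B, stack = [], depth=0
  push(A) -> stack = [A], depth=1
  pop -> removed A, stack = [], depth=0
  push(A) -> stack = [A], depth=1
  push(C) -> stack = [A,C], depth=2
  push(C) -> stack = [A,C,C], depth=3
Final depth = 3

3


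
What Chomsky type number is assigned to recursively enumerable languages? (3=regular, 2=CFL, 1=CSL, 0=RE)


Chomsky hierarchy levels:
  Type 3: Regular (DFA/NFA/regex)
  Type 2: Context-free (PDA)
  Type 1: Context-sensitive
  Type 0: Recursively enumerable (TM)
'recursively enumerable' corresponds to Type 0

0


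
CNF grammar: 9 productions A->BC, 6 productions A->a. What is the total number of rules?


CNF allows two rule forms:
  A -> BC (binary): 9 rules
  A -> a (terminal): 6 rules
Total = 9 + 6 = 15

15


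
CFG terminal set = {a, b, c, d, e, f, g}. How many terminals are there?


Terminal symbols: a, b, c, d, e, f, g
Counting each: a (#1), b (#2), c (#3), d (#4), e (#5), f (#6), g (#7)
Total = 7

7


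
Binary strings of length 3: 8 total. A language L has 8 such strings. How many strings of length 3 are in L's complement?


Alphabet: {0,1}
String length: 3
Total strings of length 3 = 2^3 = 8
Strings in L = 8
Complement = total - |L|
= 8 - 8
= 0

0


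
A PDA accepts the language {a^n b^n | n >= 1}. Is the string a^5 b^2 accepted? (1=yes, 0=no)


Language requires equal numbers of a's and b's
PDA pushes for each 'a', pops for each 'b'
Number of a's = 5
Number of b's = 2
5 != 2 -> Reject

0


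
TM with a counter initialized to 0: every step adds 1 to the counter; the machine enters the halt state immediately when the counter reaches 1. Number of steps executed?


Counter starts at 0. Counting sequence:
  Step 1: counter = 1
Counter reached 1 -> halt
Total steps = 1

1


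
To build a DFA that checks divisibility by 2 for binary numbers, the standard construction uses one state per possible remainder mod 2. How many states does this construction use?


Divisibility by 2 is tracked via the remainder mod 2: 0, 1, ..., 1
The construction assigns one state to each remainder
Number of remainders = 2

2


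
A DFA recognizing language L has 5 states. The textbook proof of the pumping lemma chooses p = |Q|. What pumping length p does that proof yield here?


Pumping lemma for regular languages (standard proof):
Take p = |Q|, the number of DFA states.
Any string of length >= |Q| passes through |Q|+1 states while reading its first |Q| symbols,
so by pigeonhole some state repeats, giving the loop that can be pumped.
Here |Q| = 5
Therefore the proof uses p = 5

5


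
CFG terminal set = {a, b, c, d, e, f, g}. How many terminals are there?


Terminal symbols: a, b, c, d, e, f, g
Counting each: a (#1), b (#2), c (#3), d (#4), e (#5), f (#6), g (#7)
Total = 7

7


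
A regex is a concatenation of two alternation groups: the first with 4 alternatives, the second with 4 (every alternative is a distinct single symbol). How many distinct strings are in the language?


First group: 4 alternatives
Second group: 4 alternatives
Concatenation: each choice from group 1 pairs with each from group 2
Total = 4 x 4 = 16

16


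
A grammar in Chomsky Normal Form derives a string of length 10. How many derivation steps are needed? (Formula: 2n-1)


Chomsky Normal Form derivation:
String length n = 10
Each step either:
  - Splits a nonterminal into two (n-1 such steps)
  - Converts a nonterminal to terminal (n such steps)
Total = (n-1) + n = 2n - 1
= 2(10) - 1
= 20 - 1
= 19

19


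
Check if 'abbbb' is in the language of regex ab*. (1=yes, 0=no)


Pattern: ab*
String: 'abbbb'
Pattern requires: exactly one 'a' followed by zero or more 'b's
First char is 'a' -> OK
Rest 'bbbb': all b's? Yes
Result: 1

1


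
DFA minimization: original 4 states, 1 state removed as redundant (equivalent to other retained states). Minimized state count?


Original DFA: 4 states
Redundant states removed: 1
Minimized states = original - removed
= 4 - 1
= 3

3


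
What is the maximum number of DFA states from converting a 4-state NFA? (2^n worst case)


NFA has 4 states
Subset construction: each DFA state = subset of NFA states
Maximum subsets = 2^4
2^4 = 16

16


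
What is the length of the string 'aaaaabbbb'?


String: 'aaaaabbbb'
Counting characters:
  'a' appears 5 time(s)
  'b' appears 4 time(s)
Total length = 5 + 4 = 9

9


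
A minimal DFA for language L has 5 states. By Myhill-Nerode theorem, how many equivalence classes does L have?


Myhill-Nerode theorem:
Number of equivalence classes = number of states in minimal DFA
Minimal DFA states = 5
Therefore equivalence classes = 5

5


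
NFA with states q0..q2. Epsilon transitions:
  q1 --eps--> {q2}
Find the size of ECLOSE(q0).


Starting from q0
Initialize closure = {q0}
q0 has no outgoing epsilon transitions -> nothing to add
Final closure: {q0}
Size = 1

1


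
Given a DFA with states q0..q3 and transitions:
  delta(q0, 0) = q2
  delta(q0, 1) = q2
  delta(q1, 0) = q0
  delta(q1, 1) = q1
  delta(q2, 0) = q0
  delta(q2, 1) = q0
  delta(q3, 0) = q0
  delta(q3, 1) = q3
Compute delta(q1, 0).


Looking up transition function:
delta(q1, 0) in the table
Row: q1, Column: 0
Result: q0

q0


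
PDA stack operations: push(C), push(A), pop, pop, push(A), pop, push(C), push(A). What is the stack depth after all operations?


Tracing stack operations:
  push(C) -> stack = [C], depth=1
  push(A) -> stack = [C,A], depth=2
  pop -> removed A, stack = [C], depth=1
  pop -> removed C, stack = [], depth=0
  push(A) -> stack = [A], depth=1
  pop -> removed A, stack = [], depth=0
  push(C) -> stack = [C], depth=1
  push(A) -> stack = [C,A], depth=2
Final depth = 2

2


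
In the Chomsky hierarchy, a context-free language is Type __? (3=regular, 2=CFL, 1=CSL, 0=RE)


Chomsky hierarchy levels:
  Type 3: Regular (DFA/NFA/regex)
  Type 2: Context-free (PDA)
  Type 1: Context-sensitive
  Type 0: Recursively enumerable (TM)
'context-free' corresponds to Type 2

2


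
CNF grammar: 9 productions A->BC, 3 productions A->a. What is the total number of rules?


CNF allows two rule forms:
  A -> BC (binary): 9 rules
  A -> a (terminal): 3 rules
Total = 9 + 3 = 12

12


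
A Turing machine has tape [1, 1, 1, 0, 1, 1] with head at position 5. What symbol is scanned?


Tape: [1, 1, 1, 0, 1, 1]
Positions: 0 1 2 3 4 5
Values:    1 1 1 0 1 1
Head at position 5
tape[5] = 1

1


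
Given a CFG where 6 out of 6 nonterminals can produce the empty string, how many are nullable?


Nonterminals: {S, A, B, C, D, E}
A nonterminal is nullable if it can derive epsilon
Counting nullable nonterminals: 6
Total nullable = 6

6


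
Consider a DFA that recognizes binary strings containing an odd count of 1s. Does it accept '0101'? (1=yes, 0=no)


DFA has 2 states: q_even (start, accept=no) and q_odd
Processing string '0101' character by character:
  Position 0: read '0', 1-count=0 -> q_even (no change)
  Position 1: read '1', 1-count=1 -> q_odd
  Position 2: read '0', 1-count=1 -> q_odd (no change)
  Position 3: read '1', 1-count=2 -> q_even
Final state: q_even, total 1s = 2 (even); the DFA requires an odd count -> reject

0


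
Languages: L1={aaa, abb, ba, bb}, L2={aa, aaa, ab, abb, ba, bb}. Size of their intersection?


L1 = {aaa, abb, ba, bb}
L2 = {aa, aaa, ab, abb, ba, bb}
Checking each string in L1 against L2:
  'aaa': in L2? Yes
  'abb': in L2? Yes
  'ba': in L2? Yes
  'bb': in L2? Yes
Intersection = {aaa, abb, ba, bb}
|L1 ∩ L2| = 4

4


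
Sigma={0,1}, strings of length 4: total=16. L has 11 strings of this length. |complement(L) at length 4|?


Alphabet: {0,1}
String length: 4
Total strings of length 4 = 2^4 = 16
Strings in L = 11
Complement = total - |L|
= 16 - 11
= 5

5


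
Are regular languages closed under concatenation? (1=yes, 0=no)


Regular languages are closed under:
- Union (DFA product construction)
- Intersection (DFA product construction)
- Complement (swap accept/reject states)
- Concatenation (NFA construction)
- Kleene star (NFA construction)
concatenation is in this list
Therefore: closed

1


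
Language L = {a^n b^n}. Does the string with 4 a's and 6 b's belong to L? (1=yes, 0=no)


Language requires equal numbers of a's and b's
PDA pushes for each 'a', pops for each 'b'
Number of a's = 4
Number of b's = 6
4 != 6 -> Reject

0


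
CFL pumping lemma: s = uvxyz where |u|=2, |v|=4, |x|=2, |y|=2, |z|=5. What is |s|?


|s| = |u| + |v| + |x| + |y| + |z|
= 2 + 4 + 2 + 2 + 5
= 6 + 2 + 7
= 8 + 7
= 15

15


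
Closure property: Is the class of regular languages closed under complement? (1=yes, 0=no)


Regular languages are closed under all standard operations:
- Union: Yes (product construction)
- Intersection: Yes (product construction)
- Complement: Yes (swap accept/reject)
- Concatenation: Yes (NFA construction)
Operation: complement -> Closed

1


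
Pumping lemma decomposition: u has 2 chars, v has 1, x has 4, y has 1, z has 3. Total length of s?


|s| = |u| + |v| + |x| + |y| + |z|
= 2 + 1 + 4 + 1 + 3
= 3 + 4 + 4
= 7 + 4
= 11

11


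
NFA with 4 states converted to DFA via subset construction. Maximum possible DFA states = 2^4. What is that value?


NFA has 4 states
Subset construction: each DFA state = subset of NFA states
Maximum subsets = 2^4
2^4 = 16

16


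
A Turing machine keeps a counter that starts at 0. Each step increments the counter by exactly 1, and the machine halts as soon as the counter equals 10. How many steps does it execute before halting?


Counter starts at 0. Counting sequence:
  Step 1: counter = 1
  Step 2: counter = 2
  Step 3: counter = 3
  Step 4: counter = 4
  Step 5: counter = 5
  Step 6: counter = 6
  ...
  Step 10: counter = 10
Counter reached 10 -> halt
Total steps = 10

10


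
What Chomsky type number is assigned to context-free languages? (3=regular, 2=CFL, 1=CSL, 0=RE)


Chomsky hierarchy levels:
  Type 3: Regular (DFA/NFA/regex)
  Type 2: Context-free (PDA)
  Type 1: Context-sensitive
  Type 0: Recursively enumerable (TM)
'context-free' corresponds to Type 2

2


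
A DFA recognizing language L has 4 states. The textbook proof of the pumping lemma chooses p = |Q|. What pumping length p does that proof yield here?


Pumping lemma for regular languages (standard proof):
Take p = |Q|, the number of DFA states.
Any string of length >= |Q| passes through |Q|+1 states while reading its first |Q| symbols,
so by pigeonhole some state repeats, giving the loop that can be pumped.
Here |Q| = 4
Therefore the proof uses p = 4

4


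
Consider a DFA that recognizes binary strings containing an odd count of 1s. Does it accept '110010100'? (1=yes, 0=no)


DFA has 2 states: q_even (start, accept=no) and q_odd
Processing string '110010100' character by character:
  Position 0: read '1', 1-count=1 -> q_odd
  Position 1: read '1', 1-count=2 -> q_even
  Position 2: read '0', 1-count=2 -> q_even (no change)
  Position 3: read '0', 1-count=2 -> q_even (no change)
  Position 4: read '1', 1-count=3 -> q_odd
  Position 5: read '0', 1-count=3 -> q_odd (no change)
  Position 6: read '1', 1-count=4 -> q_even
  Position 7: read '0', 1-count=4 -> q_even (no change)
  Position 8: read '0', 1-count=4 -> q_even (no change)
Final state: q_even, total 1s = 4 (even); the DFA requires an odd count -> reject

0


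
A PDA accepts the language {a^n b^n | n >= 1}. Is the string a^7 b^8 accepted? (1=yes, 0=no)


Language requires equal numbers of a's and b's
PDA pushes for each 'a', pops for each 'b'
Number of a's = 7
Number of b's = 8
7 != 8 -> Reject

0


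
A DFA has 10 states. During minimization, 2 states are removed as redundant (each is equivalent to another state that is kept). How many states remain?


Original DFA: 10 states
Redundant states removed: 2
Minimized states = original - removed
= 10 - 2
= 8

8


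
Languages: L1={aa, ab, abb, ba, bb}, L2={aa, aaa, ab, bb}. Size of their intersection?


L1 = {aa, ab, abb, ba, bb}
L2 = {aa, aaa, ab, bb}
Checking each string in L1 against L2:
  'aa': in L2? Yes
  'ab': in L2? Yes
  'abb': in L2? No
  'ba': in L2? No
  'bb': in L2? Yes
Intersection = {aa, ab, bb}
|L1 ∩ L2| = 3

3


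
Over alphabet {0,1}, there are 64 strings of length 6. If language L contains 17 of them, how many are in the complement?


Alphabet: {0,1}
String length: 6
Total strings of length 6 = 2^6 = 64
Strings in L = 17
Complement = total - |L|
= 64 - 17
= 47

47


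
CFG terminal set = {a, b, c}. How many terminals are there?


Terminal symbols: a, b, c
Counting each: a (#1), b (#2), c (#3)
Total = 3

3


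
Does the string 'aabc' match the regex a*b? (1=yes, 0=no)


Pattern: a*b
String: 'aabc'
Pattern requires: zero or more 'a's followed by exactly one 'b'
Found 2 leading 'a's
Remaining: 'bc'
Remaining is not 'b' -> no match
Result: 0

0


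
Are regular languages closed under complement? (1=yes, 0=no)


Regular languages are closed under:
- Union (DFA product construction)
- Intersection (DFA product construction)
- Complement (swap accept/reject states)
- Concatenation (NFA construction)
- Kleene star (NFA construction)
complement is in this list
Therefore: closed

1


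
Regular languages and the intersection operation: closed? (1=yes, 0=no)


Regular languages are closed under all standard operations:
- Union: Yes (product construction)
- Intersection: Yes (product construction)
- Complement: Yes (swap accept/reject)
- Concatenation: Yes (NFA construction)
Operation: intersection -> Closed

1


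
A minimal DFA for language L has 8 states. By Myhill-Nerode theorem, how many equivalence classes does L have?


Myhill-Nerode theorem:
Number of equivalence classes = number of states in minimal DFA
Minimal DFA states = 8
Therefore equivalence classes = 8

8


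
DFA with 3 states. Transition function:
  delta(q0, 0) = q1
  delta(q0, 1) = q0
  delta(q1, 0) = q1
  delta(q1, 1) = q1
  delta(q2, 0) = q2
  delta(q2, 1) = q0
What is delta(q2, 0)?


Looking up transition function:
delta(q2, 0) in the table
Row: q2, Column: 0
Result: q2

q2


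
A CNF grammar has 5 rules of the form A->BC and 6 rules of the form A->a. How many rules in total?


CNF allows two rule forms:
  A -> BC (binary): 5 rules
  A -> a (terminal): 6 rules
Total = 5 + 6 = 11

11


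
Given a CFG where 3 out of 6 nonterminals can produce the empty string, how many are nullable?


Nonterminals: {S, A, B, C, D, E}
A nonterminal is nullable if it can derive epsilon
Counting nullable nonterminals: 3
Total nullable = 3

3


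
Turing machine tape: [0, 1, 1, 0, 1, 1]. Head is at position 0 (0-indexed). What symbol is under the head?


Tape: [0, 1, 1, 0, 1, 1]
Positions: 0 1 2 3 4 5
Values:    0 1 1 0 1 1
Head at position 0
tape[0] = 0

0


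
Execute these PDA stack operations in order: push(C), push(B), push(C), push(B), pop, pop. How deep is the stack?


Tracing stack operations:
  push(C) -> stack = [C], depth=1
  push(B) -> stack = [C,B], depth=2
  push(C) -> stack = [C,B,C], depth=3
  push(B) -> stack = [C,B,C,B], depth=4
  pop -> removed B, stack = [C,B,C], depth=3
  pop -> removed C, stack = [C,B], depth=2
Final depth = 2

2


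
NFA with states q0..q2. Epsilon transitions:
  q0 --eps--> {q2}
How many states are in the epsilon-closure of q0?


Starting from q0
Initialize closure = {q0}
Follow epsilon from q0 -> add q2
Final closure: {q0, q2}
Size = 2

2


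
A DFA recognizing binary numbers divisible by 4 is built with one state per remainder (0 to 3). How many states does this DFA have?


Divisibility by 4 is tracked via the remainder mod 4: 0, 1, ..., 3
The construction assigns one state to each remainder
Number of remainders = 4

4


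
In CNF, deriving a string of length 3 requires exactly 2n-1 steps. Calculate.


Chomsky Normal Form derivation:
String length n = 3
Each step either:
  - Splits a nonterminal into two (n-1 such steps)
  - Converts a nonterminal to terminal (n such steps)
Total = (n-1) + n = 2n - 1
= 2(3) - 1
= 6 - 1
= 5

5


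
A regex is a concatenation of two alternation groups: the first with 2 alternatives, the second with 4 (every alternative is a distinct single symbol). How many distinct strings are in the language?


First group: 2 alternatives
Second group: 4 alternatives
Concatenation: each choice from group 1 pairs with each from group 2
Total = 2 x 4 = 8

8


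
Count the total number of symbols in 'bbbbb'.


String: 'bbbbb'
Counting characters:
  'b' appears 5 time(s)
Total length = 0 + 5 = 5

5


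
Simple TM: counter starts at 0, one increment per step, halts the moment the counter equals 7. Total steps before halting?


Counter starts at 0. Counting sequence:
  Step 1: counter = 1
  Step 2: counter = 2
  Step 3: counter = 3
  Step 4: counter = 4
  Step 5: counter = 5
  Step 6: counter = 6
  Step 7: counter = 7
Counter reached 7 -> halt
Total steps = 7

7


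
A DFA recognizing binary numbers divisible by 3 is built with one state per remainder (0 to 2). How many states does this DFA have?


Divisibility by 3 is tracked via the remainder mod 3: 0, 1, ..., 2
The construction assigns one state to each remainder
Number of remainders = 3

3


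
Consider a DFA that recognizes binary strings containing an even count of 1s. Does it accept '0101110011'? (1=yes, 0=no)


DFA has 2 states: q_even (start, accept=yes) and q_odd
Processing string '0101110011' character by character:
  Position 0: read '0', 1-count=0 -> q_even (no change)
  Position 1: read '1', 1-count=1 -> q_odd
  Position 2: read '0', 1-count=1 -> q_odd (no change)
  Position 3: read '1', 1-count=2 -> q_even
  Position 4: read '1', 1-count=3 -> q_odd
  Position 5: read '1', 1-count=4 -> q_even
  Position 6: read '0', 1-count=4 -> q_even (no change)
  Position 7: read '0', 1-count=4 -> q_even (no change)
  Position 8: read '1', 1-count=5 -> q_odd
  Position 9: read '1', 1-count=6 -> q_even
Final state: q_even, total 1s = 6 (even); the DFA requires an even count -> accept

1


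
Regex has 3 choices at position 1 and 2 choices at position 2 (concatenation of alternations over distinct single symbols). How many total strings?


First group: 3 alternatives
Second group: 2 alternatives
Concatenation: each choice from group 1 pairs with each from group 2
Total = 3 x 2 = 6

6


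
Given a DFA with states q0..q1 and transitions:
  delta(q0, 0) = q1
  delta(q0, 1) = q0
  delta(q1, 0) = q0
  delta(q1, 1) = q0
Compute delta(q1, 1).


Looking up transition function:
delta(q1, 1) in the table
Row: q1, Column: 1
Result: q0

q0


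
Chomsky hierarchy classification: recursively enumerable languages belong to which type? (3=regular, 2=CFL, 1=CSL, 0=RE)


Chomsky hierarchy levels:
  Type 3: Regular (DFA/NFA/regex)
  Type 2: Context-free (PDA)
  Type 1: Context-sensitive
  Type 0: Recursively enumerable (TM)
'recursively enumerable' corresponds to Type 0

0


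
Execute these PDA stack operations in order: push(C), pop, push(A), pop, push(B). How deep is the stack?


Tracing stack operations:
  push(C) -> stack = [C], depth=1
  pop -> removed C, stack = [], depth=0
  push(A) -> stack = [A], depth=1
  pop -> removed A, stack = [], depth=0
  push(B) -> stack = [B], depth=1
Final depth = 1

1


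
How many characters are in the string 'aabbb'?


String: 'aabbb'
Counting characters:
  'a' appears 2 time(s)
  'b' appears 3 time(s)
Total length = 2 + 3 = 5

5


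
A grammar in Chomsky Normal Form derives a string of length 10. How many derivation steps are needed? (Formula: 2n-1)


Chomsky Normal Form derivation:
String length n = 10
Each step either:
  - Splits a nonterminal into two (n-1 such steps)
  - Converts a nonterminal to terminal (n such steps)
Total = (n-1) + n = 2n - 1
= 2(10) - 1
= 20 - 1
= 19

19


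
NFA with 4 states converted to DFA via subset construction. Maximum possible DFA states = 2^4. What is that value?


NFA has 4 states
Subset construction: each DFA state = subset of NFA states
Maximum subsets = 2^4
2^4 = 16

16


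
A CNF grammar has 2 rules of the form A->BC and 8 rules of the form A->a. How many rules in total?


CNF allows two rule forms:
  A -> BC (binary): 2 rules
  A -> a (terminal): 8 rules
Total = 2 + 8 = 10

10


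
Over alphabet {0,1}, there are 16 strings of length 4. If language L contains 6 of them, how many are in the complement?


Alphabet: {0,1}
String length: 4
Total strings of length 4 = 2^4 = 16
Strings in L = 6
Complement = total - |L|
= 16 - 6
= 10

10


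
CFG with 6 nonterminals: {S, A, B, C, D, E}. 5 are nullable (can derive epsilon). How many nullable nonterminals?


Nonterminals: {S, A, B, C, D, E}
A nonterminal is nullable if it can derive epsilon
Counting nullable nonterminals: 5
Total nullable = 5

5


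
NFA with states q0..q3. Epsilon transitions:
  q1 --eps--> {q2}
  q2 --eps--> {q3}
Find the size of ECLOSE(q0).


Starting from q0
Initialize closure = {q0}
q0 has no outgoing epsilon transitions -> nothing to add
Final closure: {q0}
Size = 1

1


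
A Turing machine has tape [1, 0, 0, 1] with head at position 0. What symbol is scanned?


Tape: [1, 0, 0, 1]
Positions: 0 1 2 3
Values:    1 0 0 1
Head at position 0
tape[0] = 1

1


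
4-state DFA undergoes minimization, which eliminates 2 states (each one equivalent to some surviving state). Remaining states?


Original DFA: 4 states
Redundant states removed: 2
Minimized states = original - removed
= 4 - 2
= 2

2


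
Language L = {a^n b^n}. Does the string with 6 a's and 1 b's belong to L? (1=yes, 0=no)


Language requires equal numbers of a's and b's
PDA pushes for each 'a', pops for each 'b'
Number of a's = 6
Number of b's = 1
6 != 1 -> Reject

0


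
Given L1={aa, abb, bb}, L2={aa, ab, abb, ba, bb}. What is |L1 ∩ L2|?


L1 = {aa, abb, bb}
L2 = {aa, ab, abb, ba, bb}
Checking each string in L1 against L2:
  'aa': in L2? Yes
  'abb': in L2? Yes
  'bb': in L2? Yes
Intersection = {aa, abb, bb}
|L1 ∩ L2| = 3

3


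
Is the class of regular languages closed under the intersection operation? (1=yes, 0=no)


Regular languages are closed under:
- Union (DFA product construction)
- Intersection (DFA product construction)
- Complement (swap accept/reject states)
- Concatenation (NFA construction)
- Kleene star (NFA construction)
intersection is in this list
Therefore: closed

1


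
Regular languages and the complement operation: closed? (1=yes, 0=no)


Regular languages are closed under all standard operations:
- Union: Yes (product construction)
- Intersection: Yes (product construction)
- Complement: Yes (swap accept/reject)
- Concatenation: Yes (NFA construction)
Operation: complement -> Closed

1


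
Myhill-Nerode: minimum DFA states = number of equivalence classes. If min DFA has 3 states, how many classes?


Myhill-Nerode theorem:
Number of equivalence classes = number of states in minimal DFA
Minimal DFA states = 3
Therefore equivalence classes = 3

3


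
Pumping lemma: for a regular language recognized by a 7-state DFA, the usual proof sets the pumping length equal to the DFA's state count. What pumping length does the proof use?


Pumping lemma for regular languages (standard proof):
Take p = |Q|, the number of DFA states.
Any string of length >= |Q| passes through |Q|+1 states while reading its first |Q| symbols,
so by pigeonhole some state repeats, giving the loop that can be pumped.
Here |Q| = 7
Therefore the proof uses p = 7

7


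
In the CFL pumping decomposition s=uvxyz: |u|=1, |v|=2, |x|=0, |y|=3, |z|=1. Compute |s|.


|s| = |u| + |v| + |x| + |y| + |z|
= 1 + 2 + 0 + 3 + 1
= 3 + 0 + 4
= 3 + 4
= 7

7


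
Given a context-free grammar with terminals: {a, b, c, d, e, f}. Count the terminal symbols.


Terminal symbols: a, b, c, d, e, f
Counting each: a (#1), b (#2), c (#3), d (#4), e (#5), f (#6)
Total = 6

6


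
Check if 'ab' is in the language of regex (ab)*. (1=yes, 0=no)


Pattern: (ab)*
String: 'ab'
Pattern requires: zero or more repetitions of 'ab'
Pairs: ['ab']
All pairs are 'ab'? Yes
Result: 1

1


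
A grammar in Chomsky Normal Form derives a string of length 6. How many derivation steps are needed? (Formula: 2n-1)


Chomsky Normal Form derivation:
String length n = 6
Each step either:
  - Splits a nonterminal into two (n-1 such steps)
  - Converts a nonterminal to terminal (n such steps)
Total = (n-1) + n = 2n - 1
= 2(6) - 1
= 12 - 1
= 11

11


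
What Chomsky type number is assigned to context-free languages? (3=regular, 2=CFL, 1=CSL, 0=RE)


Chomsky hierarchy levels:
  Type 3: Regular (DFA/NFA/regex)
  Type 2: Context-free (PDA)
  Type 1: Context-sensitive
  Type 0: Recursively enumerable (TM)
'context-free' corresponds to Type 2

2


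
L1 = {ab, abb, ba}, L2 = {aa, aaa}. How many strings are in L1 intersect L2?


L1 = {ab, abb, ba}
L2 = {aa, aaa}
Checking each string in L1 against L2:
  'ab': in L2? No
  'abb': in L2? No
  'ba': in L2? No
Intersection = {}
|L1 ∩ L2| = 0

0


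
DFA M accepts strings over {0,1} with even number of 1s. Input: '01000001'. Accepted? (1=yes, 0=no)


DFA has 2 states: q_even (start, accept=yes) and q_odd
Processing string '01000001' character by character:
  Position 0: read '0', 1-count=0 -> q_even (no change)
  Position 1: read '1', 1-count=1 -> q_odd
  Position 2: read '0', 1-count=1 -> q_odd (no change)
  Position 3: read '0', 1-count=1 -> q_odd (no change)
  Position 4: read '0', 1-count=1 -> q_odd (no change)
  Position 5: read '0', 1-count=1 -> q_odd (no change)
  Position 6: read '0', 1-count=1 -> q_odd (no change)
  Position 7: read '1', 1-count=2 -> q_even
Final state: q_even, total 1s = 2 (even); the DFA requires an even count -> accept

1
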